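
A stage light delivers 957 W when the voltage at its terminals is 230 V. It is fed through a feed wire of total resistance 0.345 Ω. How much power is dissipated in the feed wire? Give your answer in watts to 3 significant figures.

5.97 W

The feed wire and load are in series, so the same current flows in both; the loss is I²R_line.
I = P / V = 957 / 230 = 4.161 A through the feed wire.
P_line = I² R_line = (4.161)² × 0.345 = 5.973 W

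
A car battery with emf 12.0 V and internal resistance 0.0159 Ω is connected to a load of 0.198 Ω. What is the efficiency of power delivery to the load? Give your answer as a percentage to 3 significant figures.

Both r and R carry the same current, so the power split is just the resistance split: η = R/(R+r).
η = R / (R + r) = 0.198 / (0.198 + 0.0159) = 0.9257

92.6 %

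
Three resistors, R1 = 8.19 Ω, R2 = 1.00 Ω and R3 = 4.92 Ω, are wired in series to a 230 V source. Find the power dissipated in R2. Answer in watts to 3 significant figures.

In a series string the same current flows through every resistor — find that current, then P = I²R for the one we want.
R_total = 8.19 + 1.00 + 4.92 = 14.11 Ω
I = V / R_total = 230 / 14.11 = 16.30 A
P_R2 = I² × R2 = (16.30)² × 1.00 = 265.7 W

266 W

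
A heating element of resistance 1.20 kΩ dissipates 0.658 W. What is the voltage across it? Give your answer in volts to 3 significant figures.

28.1 V

The two known quantities fix the third via V = √(P R).
V = √(0.658 × 1200) = 28.10 V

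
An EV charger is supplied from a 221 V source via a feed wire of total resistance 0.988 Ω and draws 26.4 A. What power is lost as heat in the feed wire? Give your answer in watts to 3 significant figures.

Line loss is just I²R for the cable — we know both I and R_line directly.
The feed wire carries the full 26.4 A.
P_line = I² R_line = (26.40)² × 0.988 = 688.6 W

689 W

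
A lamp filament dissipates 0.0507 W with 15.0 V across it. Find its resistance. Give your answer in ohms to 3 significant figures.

Inverting the appropriate power form: R = V² / P.
R = (15.0)² / 0.0507 = 4438 Ω

4440 Ω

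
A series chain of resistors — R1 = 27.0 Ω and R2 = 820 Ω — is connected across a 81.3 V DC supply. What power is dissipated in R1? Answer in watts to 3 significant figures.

Series elements share the same current, so find I first, then use P = I²R.
R_total = 27.0 + 820 = 847.0 Ω
I = V / R_total = 81.3 / 847.0 = 0.09599 A
P_R1 = I² × R1 = (0.09599)² × 27.0 = 0.2488 W

0.249 W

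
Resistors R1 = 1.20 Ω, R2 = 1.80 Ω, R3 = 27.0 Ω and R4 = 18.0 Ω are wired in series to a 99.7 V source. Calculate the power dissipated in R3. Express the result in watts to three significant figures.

Since the resistors are in series they all carry the loop current I = V/R_total; the power in any one is I²R.
R_total = 1.20 + 1.80 + 27.0 + 18.0 = 48.00 Ω
I = V / R_total = 99.7 / 48.00 = 2.077 A
P_R3 = I² × R3 = (2.077)² × 27.0 = 116.5 W

116 W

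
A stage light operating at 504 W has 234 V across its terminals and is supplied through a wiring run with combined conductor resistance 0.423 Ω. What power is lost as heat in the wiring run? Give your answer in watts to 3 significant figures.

The wiring run and load are in series, so the same current flows in both; the loss is I²R_line.
I = P / V = 504 / 234 = 2.154 A through the wiring run.
P_line = I² R_line = (2.154)² × 0.423 = 1.962 W

1.96 W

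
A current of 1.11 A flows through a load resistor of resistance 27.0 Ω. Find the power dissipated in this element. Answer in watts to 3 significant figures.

Current and resistance are given, so P = I²R is the direct form.
P = (1.110 A)² × 27.0 Ω = 33.27 W

33.3 W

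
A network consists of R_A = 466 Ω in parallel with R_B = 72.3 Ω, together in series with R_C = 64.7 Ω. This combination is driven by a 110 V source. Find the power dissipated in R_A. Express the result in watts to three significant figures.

6.28 W

Reduce the parallel combination to a single R_p; the circuit then becomes R_p in series with the remaining resistor.
R_p = (466×72.3)/(466+72.3) = 62.59 Ω
R_total = R_p + 64.7 = 62.59 + 64.7 = 127.3 Ω
I = V / R_total = 110 / 127.3 = 0.8642 A
Voltage across the parallel pair: V_p = I × R_p = 0.8642 × 62.59 = 54.09 V
R_A has V_p across it, so P = V_p²/R_A.
P_R_A = (54.09)² / 466 = 6.278 W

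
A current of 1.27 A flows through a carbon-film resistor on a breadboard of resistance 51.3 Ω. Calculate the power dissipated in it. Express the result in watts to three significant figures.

With I and R stated, P = I²R applies in one step.
P = (1.270 A)² × 51.3 Ω = 82.74 W

82.7 W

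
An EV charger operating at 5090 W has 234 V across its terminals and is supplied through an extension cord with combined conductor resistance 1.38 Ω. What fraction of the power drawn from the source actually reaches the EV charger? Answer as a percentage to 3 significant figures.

I = P / V = 5090 / 234 = 21.75 A through the extension cord.
P_line = I² R_line = (21.75)² × 1.38 = 653.0 W
P_source = P_load + P_line = 5090 + 653.0 = 5743 W
η = P_load / P_source = 5090 / 5743 = 0.8863

88.6 %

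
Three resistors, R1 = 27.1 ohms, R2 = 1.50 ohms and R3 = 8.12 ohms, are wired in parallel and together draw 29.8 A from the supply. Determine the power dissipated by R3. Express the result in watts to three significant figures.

160 W

Only the total current is stated, so first find the parallel equivalent to get the voltage across the combination.
1/R_eq = 1/27.1 + 1/1.50 + 1/8.12 ⇒ R_eq = 1.210 Ω
V = I_total × R_eq = 29.80 × 1.210 = 36.05 V
P_R3 = V² / R3 = (36.05)² / 8.12 = 160.0 W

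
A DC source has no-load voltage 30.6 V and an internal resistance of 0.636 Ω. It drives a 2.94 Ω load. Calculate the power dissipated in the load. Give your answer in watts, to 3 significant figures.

The internal resistance and the load are in series, so the same I flows through both; get I from ε/(r+R), then I²R for the load.
I = ε / (r + R) = 30.6 / (0.636 + 2.94) = 8.557 A
P_load = I² R = (8.557)² × 2.94 = 215.3 W

215 W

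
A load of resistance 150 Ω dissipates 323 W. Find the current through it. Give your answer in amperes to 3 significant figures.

Inverting the appropriate power form: I = √(P / R).
I = √(323 / 150) = 1.467 A

1.47 A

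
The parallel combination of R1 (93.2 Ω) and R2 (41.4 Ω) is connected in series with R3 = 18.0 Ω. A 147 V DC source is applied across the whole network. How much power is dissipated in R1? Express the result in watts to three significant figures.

87.5 W

Collapse the R1‖R2 pair into one equivalent R_p; then R_p and R3 form a series string.
R_p = (93.2×41.4)/(93.2+41.4) = 28.67 Ω
R_total = R_p + 18.0 = 28.67 + 18.0 = 46.67 Ω
I = V / R_total = 147 / 46.67 = 3.150 A
Voltage across the parallel pair: V_p = I × R_p = 3.150 × 28.67 = 90.30 V
R1 has V_p across it, so P = V_p²/R1.
P_R1 = (90.30)² / 93.2 = 87.49 W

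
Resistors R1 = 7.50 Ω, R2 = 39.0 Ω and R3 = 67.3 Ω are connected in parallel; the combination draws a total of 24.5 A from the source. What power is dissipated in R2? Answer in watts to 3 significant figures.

The branches share the same voltage, but only the total current is given — find V from the equivalent resistance first.
1/R_eq = 1/7.50 + 1/39.0 + 1/67.3 ⇒ R_eq = 5.753 Ω
V = I_total × R_eq = 24.50 × 5.753 = 140.9 V
P_R2 = V² / R2 = (140.9)² / 39.0 = 509.3 W

509 W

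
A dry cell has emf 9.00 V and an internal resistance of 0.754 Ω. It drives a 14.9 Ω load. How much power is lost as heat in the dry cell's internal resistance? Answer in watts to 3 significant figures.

Internal loss is I²r, with I set by the total series resistance r+R.
I = ε / (r + R) = 9.00 / (0.754 + 14.9) = 0.5749 A
P_int = I² r = (0.5749)² × 0.754 = 0.2492 W

0.249 W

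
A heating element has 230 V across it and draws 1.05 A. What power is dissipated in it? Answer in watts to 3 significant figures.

Both the voltage across and the current through the element are known, so P = V I applies directly.
P = 230 V × 1.050 A = 241.5 W

242 W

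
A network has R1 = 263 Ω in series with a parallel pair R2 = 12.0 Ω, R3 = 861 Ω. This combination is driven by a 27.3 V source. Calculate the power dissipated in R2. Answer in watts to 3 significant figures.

0.115 W

Collapse R2‖R3 to a single equivalent, reducing the network to two series elements.
R_p = (12.0×861)/(12.0+861) = 11.84 Ω
R_total = 263 + 11.84 = 274.8 Ω
I = V / R_total = 27.3 / 274.8 = 0.09933 A
Voltage across the parallel pair: V_p = I × R_p = 0.09933 × 11.84 = 1.176 V
R2 is across V_p, so use P = V²/R for that branch.
P_R2 = (1.176)² / 12.0 = 0.1152 W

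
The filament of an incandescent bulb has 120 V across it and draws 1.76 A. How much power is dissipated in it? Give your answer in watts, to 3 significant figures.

211 W

V and I are known directly — P = V I, no intermediate step needed.
P = 120 V × 1.760 A = 211.2 W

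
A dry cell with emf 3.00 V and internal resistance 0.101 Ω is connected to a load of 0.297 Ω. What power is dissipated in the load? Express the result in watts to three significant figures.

16.9 W

The internal resistance and the load are in series, so the same I flows through both; get I from ε/(r+R), then I²R for the load.
I = ε / (r + R) = 3.00 / (0.101 + 0.297) = 7.538 A
P_load = I² R = (7.538)² × 0.297 = 16.87 W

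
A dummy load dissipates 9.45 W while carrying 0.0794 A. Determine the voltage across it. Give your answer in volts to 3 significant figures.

From P = V I = I²R = V²/R, with the two given quantities we get V = P / I.
V = 9.45 / 0.07940 = 119.0 V

119 V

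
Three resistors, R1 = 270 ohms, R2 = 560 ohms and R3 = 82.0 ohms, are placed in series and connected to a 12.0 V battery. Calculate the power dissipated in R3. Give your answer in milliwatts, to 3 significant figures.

Series elements share the same current, so find I first, then use P = I²R.
R_total = 270 + 560 + 82.0 = 912.0 Ω
I = V / R_total = 12.0 / 912.0 = 0.01316 A
P_R3 = I² × R3 = (0.01316)² × 82.0 = 0.01420 W

14.2 mW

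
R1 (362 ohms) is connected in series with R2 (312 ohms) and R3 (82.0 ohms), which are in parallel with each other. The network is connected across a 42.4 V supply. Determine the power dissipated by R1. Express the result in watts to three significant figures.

3.57 W

Reduce the parallel pair to R_p first; the network is then a simple series string.
R_p = (312×82.0)/(312+82.0) = 64.93 Ω
R_total = 362 + 64.93 = 426.9 Ω
I = V / R_total = 42.4 / 426.9 = 0.09931 A
R1 carries the full series current, so P = I²R.
P_R1 = (0.09931)² × 362 = 3.570 W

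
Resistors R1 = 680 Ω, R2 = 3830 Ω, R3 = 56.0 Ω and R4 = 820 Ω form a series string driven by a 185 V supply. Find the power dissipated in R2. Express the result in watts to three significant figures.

4.52 W

The current is common to all series resistors; compute it, then apply P = I²R for the target.
R_total = 680 + 3830 + 56.0 + 820 = 5386 Ω
I = V / R_total = 185 / 5386 = 0.03435 A
P_R2 = I² × R2 = (0.03435)² × 3830 = 4.519 W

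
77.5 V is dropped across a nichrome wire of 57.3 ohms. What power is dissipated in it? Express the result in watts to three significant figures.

V and R are stated; P = V²/R avoids computing the current.
P = (77.5 V)² / 57.3 Ω = 104.8 W

105 W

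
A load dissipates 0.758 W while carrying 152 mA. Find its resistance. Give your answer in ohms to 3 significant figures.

From P = V I = I²R = V²/R, with the two given quantities we get R = P / I².
R = 0.758 / (0.1520)² = 32.81 Ω

32.8 Ω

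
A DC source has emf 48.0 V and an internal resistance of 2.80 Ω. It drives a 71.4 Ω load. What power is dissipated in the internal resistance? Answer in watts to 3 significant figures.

1.17 W

The internal resistance carries the same current as the load; P_int = I²r.
I = ε / (r + R) = 48.0 / (2.80 + 71.4) = 0.6469 A
P_int = I² r = (0.6469)² × 2.80 = 1.172 W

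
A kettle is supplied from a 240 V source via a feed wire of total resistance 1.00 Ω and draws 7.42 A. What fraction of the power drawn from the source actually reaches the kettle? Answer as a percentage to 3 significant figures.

The feed wire carries the full 7.42 A.
P_line = I² R_line = (7.420)² × 1.00 = 55.06 W
P_source = V I = 240 × 7.420 = 1781 W; P_load = 1726 W
η = P_load / P_source = 1726 / 1781 = 0.9691

96.9 %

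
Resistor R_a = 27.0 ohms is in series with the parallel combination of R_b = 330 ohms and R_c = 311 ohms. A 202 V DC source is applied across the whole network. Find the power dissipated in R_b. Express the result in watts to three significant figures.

Collapse R_b‖R_c to a single equivalent, reducing the network to two series elements.
R_p = (330×311)/(330+311) = 160.1 Ω
R_total = 27.0 + 160.1 = 187.1 Ω
I = V / R_total = 202 / 187.1 = 1.080 A
Voltage across the parallel pair: V_p = I × R_p = 1.080 × 160.1 = 172.9 V
With V_p across R_b, its power is V_p²/R_b.
P_R_b = (172.9)² / 330 = 90.54 W

90.5 W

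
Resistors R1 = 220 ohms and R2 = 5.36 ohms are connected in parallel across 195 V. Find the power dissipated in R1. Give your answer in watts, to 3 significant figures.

173 W

Each parallel branch sees the full supply voltage, so P = V²/R applies directly to the target branch.
P_R1 = V² / R1 = (195)² / 220 Ω = 172.8 W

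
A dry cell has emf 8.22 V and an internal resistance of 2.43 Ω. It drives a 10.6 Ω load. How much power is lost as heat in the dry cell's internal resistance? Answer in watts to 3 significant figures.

r is in series with the load, so it carries the full circuit current — the loss in it is I²r.
I = ε / (r + R) = 8.22 / (2.43 + 10.6) = 0.6309 A
P_int = I² r = (0.6309)² × 2.43 = 0.9671 W

0.967 W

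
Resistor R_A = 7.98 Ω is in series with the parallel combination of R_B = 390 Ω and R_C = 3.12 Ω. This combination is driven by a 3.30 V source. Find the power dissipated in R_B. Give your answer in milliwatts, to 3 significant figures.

2.18 mW

Reduce the parallel pair to R_p first; the network is then a simple series string.
R_p = (390×3.12)/(390+3.12) = 3.095 Ω
R_total = 7.98 + 3.095 = 11.08 Ω
I = V / R_total = 3.30 / 11.08 = 0.2980 A
Voltage across the parallel pair: V_p = I × R_p = 0.2980 × 3.095 = 0.9223 V
R_B sees V_p directly, so P = V_p² / R_B.
P_R_B = (0.9223)² / 390 = 0.002181 W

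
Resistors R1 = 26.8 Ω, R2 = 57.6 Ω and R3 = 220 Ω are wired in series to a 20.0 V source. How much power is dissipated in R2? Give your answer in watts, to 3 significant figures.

0.249 W

Every series element carries the same I. Get I from the total resistance, then P = I² × R2.
R_total = 26.8 + 57.6 + 220 = 304.4 Ω
I = V / R_total = 20.0 / 304.4 = 0.06570 A
P_R2 = I² × R2 = (0.06570)² × 57.6 = 0.2487 W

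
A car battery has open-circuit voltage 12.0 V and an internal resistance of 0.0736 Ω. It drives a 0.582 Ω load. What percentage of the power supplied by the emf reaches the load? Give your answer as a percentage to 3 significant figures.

88.8 %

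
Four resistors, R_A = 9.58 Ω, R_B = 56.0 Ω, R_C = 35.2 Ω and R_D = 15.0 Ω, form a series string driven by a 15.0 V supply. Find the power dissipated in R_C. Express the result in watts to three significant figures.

Since the resistors are in series they all carry the loop current I = V/R_total; the power in any one is I²R.
R_total = 9.58 + 56.0 + 35.2 + 15.0 = 115.8 Ω
I = V / R_total = 15.0 / 115.8 = 0.1296 A
P_R_C = I² × R_C = (0.1296)² × 35.2 = 0.5908 W

0.591 W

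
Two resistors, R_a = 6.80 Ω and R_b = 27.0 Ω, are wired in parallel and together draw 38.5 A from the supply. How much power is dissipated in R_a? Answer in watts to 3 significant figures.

6430 W

Only the total current is stated, so first find the parallel equivalent to get the voltage across the combination.
1/R_eq = 1/6.80 + 1/27.0 ⇒ R_eq = 5.432 Ω
V = I_total × R_eq = 38.50 × 5.432 = 209.1 V
P_R_a = V² / R_a = (209.1)² / 6.80 = 6432 W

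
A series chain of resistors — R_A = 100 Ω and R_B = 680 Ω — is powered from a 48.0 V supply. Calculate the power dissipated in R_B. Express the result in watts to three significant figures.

2.58 W

In a series string the same current flows through every resistor — find that current, then P = I²R for the one we want.
R_total = 100 + 680 = 780.0 Ω
I = V / R_total = 48.0 / 780.0 = 0.06154 A
P_R_B = I² × R_B = (0.06154)² × 680 = 2.575 W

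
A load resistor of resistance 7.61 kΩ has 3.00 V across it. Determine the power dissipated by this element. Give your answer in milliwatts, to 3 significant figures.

Voltage and resistance are given, so P = V²/R is the one-step route.
P = (3.00 V)² / 7610 Ω = 0.001183 W

1.18 mW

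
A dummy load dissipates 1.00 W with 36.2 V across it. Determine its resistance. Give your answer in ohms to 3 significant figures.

Inverting the appropriate power form: R = V² / P.
R = (36.2)² / 1.00 = 1310 Ω

1310 Ω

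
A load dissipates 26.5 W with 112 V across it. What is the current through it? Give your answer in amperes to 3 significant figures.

0.237 A

Rearranging the power relation for the two known quantities gives I = P / V.
I = 26.5 / 112 = 0.2366 A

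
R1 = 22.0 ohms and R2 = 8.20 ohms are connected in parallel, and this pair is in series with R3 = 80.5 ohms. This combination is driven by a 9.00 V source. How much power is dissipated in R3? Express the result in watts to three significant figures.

0.872 W

Collapse the R1‖R2 pair into one equivalent R_p; then R_p and R3 form a series string.
R_p = (22.0×8.20)/(22.0+8.20) = 5.974 Ω
R_total = R_p + 80.5 = 5.974 + 80.5 = 86.47 Ω
I = V / R_total = 9.00 / 86.47 = 0.1041 A
All the supply current flows through R3; use P = I²R3.
P_R3 = (0.1041)² × 80.5 = 0.8720 W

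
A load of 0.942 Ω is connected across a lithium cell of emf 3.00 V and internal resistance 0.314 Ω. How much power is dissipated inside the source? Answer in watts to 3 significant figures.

1.79 W

r is in series with the load, so it carries the full circuit current — the loss in it is I²r.
I = ε / (r + R) = 3.00 / (0.314 + 0.942) = 2.389 A
P_int = I² r = (2.389)² × 0.314 = 1.791 W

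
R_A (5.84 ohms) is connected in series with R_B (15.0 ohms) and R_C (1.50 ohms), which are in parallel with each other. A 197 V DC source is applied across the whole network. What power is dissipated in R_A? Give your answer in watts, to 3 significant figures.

First combine the parallel branches into one equivalent R_p, then R_A + R_p is a series pair.
R_p = (15.0×1.50)/(15.0+1.50) = 1.364 Ω
R_total = 5.84 + 1.364 = 7.204 Ω
I = V / R_total = 197 / 7.204 = 27.35 A
R_A carries the full series current, so P = I²R.
P_R_A = (27.35)² × 5.84 = 4368 W

4370 W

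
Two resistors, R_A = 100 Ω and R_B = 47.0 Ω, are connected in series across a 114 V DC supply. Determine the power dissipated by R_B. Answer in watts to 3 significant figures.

The current is common to all series resistors; compute it, then apply P = I²R for the target.
R_total = 100 + 47.0 = 147.0 Ω
I = V / R_total = 114 / 147.0 = 0.7755 A
P_R_B = I² × R_B = (0.7755)² × 47.0 = 28.27 W

28.3 W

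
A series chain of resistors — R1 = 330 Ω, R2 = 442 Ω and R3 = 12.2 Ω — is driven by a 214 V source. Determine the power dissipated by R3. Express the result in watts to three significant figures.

Since the resistors are in series they all carry the loop current I = V/R_total; the power in any one is I²R.
R_total = 330 + 442 + 12.2 = 784.2 Ω
I = V / R_total = 214 / 784.2 = 0.2729 A
P_R3 = I² × R3 = (0.2729)² × 12.2 = 0.9085 W

0.909 W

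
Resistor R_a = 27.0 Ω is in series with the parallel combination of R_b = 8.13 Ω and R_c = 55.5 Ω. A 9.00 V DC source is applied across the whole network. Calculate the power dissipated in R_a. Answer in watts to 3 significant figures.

1.88 W

First combine the parallel branches into one equivalent R_p, then R_a + R_p is a series pair.
R_p = (8.13×55.5)/(8.13+55.5) = 7.091 Ω
R_total = 27.0 + 7.091 = 34.09 Ω
I = V / R_total = 9.00 / 34.09 = 0.2640 A
The full supply current passes through R_a: P = I²R.
P_R_a = (0.2640)² × 27.0 = 1.882 W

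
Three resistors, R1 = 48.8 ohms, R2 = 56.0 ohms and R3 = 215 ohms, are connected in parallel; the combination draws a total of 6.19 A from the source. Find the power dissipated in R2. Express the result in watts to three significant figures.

Parallel branches share V, not I — compute V via R_eq, then use V²/R for the target branch.
1/R_eq = 1/48.8 + 1/56.0 + 1/215 ⇒ R_eq = 23.26 Ω
V = I_total × R_eq = 6.190 × 23.26 = 144.0 V
P_R2 = V² / R2 = (144.0)² / 56.0 = 370.0 W

370 W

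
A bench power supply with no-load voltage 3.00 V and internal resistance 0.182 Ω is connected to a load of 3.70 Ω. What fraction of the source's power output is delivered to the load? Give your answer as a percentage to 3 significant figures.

95.3 %

The source delivers εI, of which I²R reaches the load and I²r is lost; since I is common, η = R/(R+r).
η = R / (R + r) = 3.70 / (3.70 + 0.182) = 0.9531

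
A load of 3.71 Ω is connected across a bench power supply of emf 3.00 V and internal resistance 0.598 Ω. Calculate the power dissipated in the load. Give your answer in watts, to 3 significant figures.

1.80 W

Load and internal resistance form a series loop — compute the loop current, then the load power via I²R.
I = ε / (r + R) = 3.00 / (0.598 + 3.71) = 0.6964 A
P_load = I² R = (0.6964)² × 3.71 = 1.799 W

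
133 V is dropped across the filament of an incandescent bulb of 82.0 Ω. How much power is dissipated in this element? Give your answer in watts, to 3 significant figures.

216 W

V and R are stated; P = V²/R avoids computing the current.
P = (133 V)² / 82.0 Ω = 215.7 W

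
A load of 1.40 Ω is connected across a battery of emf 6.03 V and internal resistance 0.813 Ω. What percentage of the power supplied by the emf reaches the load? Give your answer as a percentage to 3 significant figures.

63.3 %

The source delivers εI, of which I²R reaches the load and I²r is lost; since I is common, η = R/(R+r).
η = R / (R + r) = 1.40 / (1.40 + 0.813) = 0.6326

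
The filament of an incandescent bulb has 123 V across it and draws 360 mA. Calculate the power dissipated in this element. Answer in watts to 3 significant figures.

44.3 W

Both the voltage across and the current through the element are known, so P = V I applies directly.
P = 123 V × 0.3600 A = 44.28 W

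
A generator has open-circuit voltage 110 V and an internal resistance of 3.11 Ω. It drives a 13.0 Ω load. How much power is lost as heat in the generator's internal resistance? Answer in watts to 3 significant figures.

145 W

The source's internal resistance is just another series element carrying I; its dissipation is I²r.
I = ε / (r + R) = 110 / (3.11 + 13.0) = 6.828 A
P_int = I² r = (6.828)² × 3.11 = 145.0 W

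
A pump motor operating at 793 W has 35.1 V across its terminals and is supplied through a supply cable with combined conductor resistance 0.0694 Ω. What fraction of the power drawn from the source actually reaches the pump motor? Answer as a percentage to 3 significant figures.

95.7 %

I = P / V = 793 / 35.1 = 22.59 A through the supply cable.
P_line = I² R_line = (22.59)² × 0.0694 = 35.42 W
P_source = P_load + P_line = 793.0 + 35.42 = 828.4 W
η = P_load / P_source = 793.0 / 828.4 = 0.9572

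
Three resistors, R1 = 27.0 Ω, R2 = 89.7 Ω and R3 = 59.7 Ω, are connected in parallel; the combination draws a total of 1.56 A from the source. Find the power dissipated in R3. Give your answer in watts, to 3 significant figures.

Only the total current is stated, so first find the parallel equivalent to get the voltage across the combination.
1/R_eq = 1/27.0 + 1/89.7 + 1/59.7 ⇒ R_eq = 15.40 Ω
V = I_total × R_eq = 1.560 × 15.40 = 24.02 V
P_R3 = V² / R3 = (24.02)² / 59.7 = 9.667 W

9.67 W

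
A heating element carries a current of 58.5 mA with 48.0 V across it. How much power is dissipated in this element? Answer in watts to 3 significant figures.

2.81 W

Since both terminal voltage and current are stated, P = V I gives the power in one step.
P = 48.0 V × 0.05850 A = 2.808 W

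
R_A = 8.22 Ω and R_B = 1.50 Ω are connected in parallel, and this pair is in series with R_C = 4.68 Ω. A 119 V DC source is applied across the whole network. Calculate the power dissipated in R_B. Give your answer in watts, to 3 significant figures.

429 W

Combine R_A and R_B into their parallel equivalent first, reducing the network to two series resistors.
R_p = (8.22×1.50)/(8.22+1.50) = 1.269 Ω
R_total = R_p + 4.68 = 1.269 + 4.68 = 5.949 Ω
I = V / R_total = 119 / 5.949 = 20.00 A
Voltage across the parallel pair: V_p = I × R_p = 20.00 × 1.269 = 25.38 V
R_B has V_p across it, so P = V_p²/R_B.
P_R_B = (25.38)² / 1.50 = 429.3 W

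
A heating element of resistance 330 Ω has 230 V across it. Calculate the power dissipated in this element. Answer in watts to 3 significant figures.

We know the drop across the element and its resistance — P = V²/R, one step.
P = (230 V)² / 330 Ω = 160.3 W

160 W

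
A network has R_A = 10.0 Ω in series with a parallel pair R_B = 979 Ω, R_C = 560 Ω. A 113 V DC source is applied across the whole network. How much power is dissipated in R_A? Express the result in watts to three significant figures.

Reduce the parallel pair to R_p first; the network is then a simple series string.
R_p = (979×560)/(979+560) = 356.2 Ω
R_total = 10.0 + 356.2 = 366.2 Ω
I = V / R_total = 113 / 366.2 = 0.3085 A
All the current flows through R_A; use P = I²R.
P_R_A = (0.3085)² × 10.0 = 0.9520 W

0.952 W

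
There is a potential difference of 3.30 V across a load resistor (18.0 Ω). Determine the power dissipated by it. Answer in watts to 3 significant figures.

With V across and R both known, P = V²/R gives the dissipation directly.
P = (3.30 V)² / 18.0 Ω = 0.6050 W

0.605 W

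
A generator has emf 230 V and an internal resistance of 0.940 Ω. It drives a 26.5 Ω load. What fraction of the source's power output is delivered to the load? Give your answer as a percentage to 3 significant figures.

96.6 %

Both r and R carry the same current, so the power split is just the resistance split: η = R/(R+r).
η = R / (R + r) = 26.5 / (26.5 + 0.940) = 0.9657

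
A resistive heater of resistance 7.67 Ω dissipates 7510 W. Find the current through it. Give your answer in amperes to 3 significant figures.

The two known quantities fix the third via I = √(P / R).
I = √(7510 / 7.67) = 31.29 A

31.3 A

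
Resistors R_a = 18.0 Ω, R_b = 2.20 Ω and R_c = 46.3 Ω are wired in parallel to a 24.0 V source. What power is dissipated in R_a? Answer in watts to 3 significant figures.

The supply voltage appears across each parallel branch — just use P = V²/R_a.
P_R_a = V² / R_a = (24.0)² / 18.0 Ω = 32.00 W

32.0 W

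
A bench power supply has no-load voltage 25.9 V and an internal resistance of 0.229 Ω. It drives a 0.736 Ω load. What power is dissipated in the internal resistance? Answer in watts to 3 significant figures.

165 W

r is in series with the load, so it carries the full circuit current — the loss in it is I²r.
I = ε / (r + R) = 25.9 / (0.229 + 0.736) = 26.84 A
P_int = I² r = (26.84)² × 0.229 = 165.0 W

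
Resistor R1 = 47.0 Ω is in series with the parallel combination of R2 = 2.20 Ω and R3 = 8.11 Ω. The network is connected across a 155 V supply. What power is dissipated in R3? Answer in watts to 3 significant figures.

Reduce the parallel pair to R_p first; the network is then a simple series string.
R_p = (2.20×8.11)/(2.20+8.11) = 1.731 Ω
R_total = 47.0 + 1.731 = 48.73 Ω
I = V / R_total = 155 / 48.73 = 3.181 A
Voltage across the parallel pair: V_p = I × R_p = 3.181 × 1.731 = 5.504 V
R3 is across V_p, so use P = V²/R for that branch.
P_R3 = (5.504)² / 8.11 = 3.736 W

3.74 W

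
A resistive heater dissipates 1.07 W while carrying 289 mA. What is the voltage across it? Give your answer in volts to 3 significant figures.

3.70 V

Rearranging the power relation for the two known quantities gives V = P / I.
V = 1.07 / 0.2890 = 3.702 V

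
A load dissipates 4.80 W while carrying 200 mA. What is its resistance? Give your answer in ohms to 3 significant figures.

120 Ω

The two known quantities fix the third via R = P / I².
R = 4.80 / (0.2000)² = 120.0 Ω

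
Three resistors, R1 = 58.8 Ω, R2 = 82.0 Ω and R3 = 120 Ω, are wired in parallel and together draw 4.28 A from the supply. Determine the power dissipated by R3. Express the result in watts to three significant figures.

108 W

We need the common branch voltage; get it from I_total × R_eq, then P = V²/R for the branch.
1/R_eq = 1/58.8 + 1/82.0 + 1/120 ⇒ R_eq = 26.64 Ω
V = I_total × R_eq = 4.280 × 26.64 = 114.0 V
P_R3 = V² / R3 = (114.0)² / 120 = 108.3 W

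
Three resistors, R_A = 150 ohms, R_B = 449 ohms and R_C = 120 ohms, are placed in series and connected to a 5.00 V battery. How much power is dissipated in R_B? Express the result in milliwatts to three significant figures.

Since the resistors are in series they all carry the loop current I = V/R_total; the power in any one is I²R.
R_total = 150 + 449 + 120 = 719.0 Ω
I = V / R_total = 5.00 / 719.0 = 0.006954 A
P_R_B = I² × R_B = (0.006954)² × 449 = 0.02171 W

21.7 mW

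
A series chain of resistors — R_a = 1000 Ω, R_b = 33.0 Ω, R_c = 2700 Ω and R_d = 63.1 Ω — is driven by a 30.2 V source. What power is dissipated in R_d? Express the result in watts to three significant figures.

Series elements share the same current, so find I first, then use P = I²R.
R_total = 1000 + 33.0 + 2700 + 63.1 = 3796 Ω
I = V / R_total = 30.2 / 3796 = 0.007956 A
P_R_d = I² × R_d = (0.007956)² × 63.1 = 0.003994 W

0.00399 W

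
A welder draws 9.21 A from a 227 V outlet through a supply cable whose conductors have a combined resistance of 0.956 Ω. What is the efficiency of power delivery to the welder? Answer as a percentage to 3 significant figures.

The supply cable carries the full 9.21 A.
P_line = I² R_line = (9.210)² × 0.956 = 81.09 W
P_source = V I = 227 × 9.210 = 2091 W; P_load = 2010 W
η = P_load / P_source = 2010 / 2091 = 0.9612

96.1 %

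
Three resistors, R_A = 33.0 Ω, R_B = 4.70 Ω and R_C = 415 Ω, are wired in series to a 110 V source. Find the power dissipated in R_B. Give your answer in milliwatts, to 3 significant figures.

Every series element carries the same I. Get I from the total resistance, then P = I² × R_B.
R_total = 33.0 + 4.70 + 415 = 452.7 Ω
I = V / R_total = 110 / 452.7 = 0.2430 A
P_R_B = I² × R_B = (0.2430)² × 4.70 = 0.2775 W

277 mW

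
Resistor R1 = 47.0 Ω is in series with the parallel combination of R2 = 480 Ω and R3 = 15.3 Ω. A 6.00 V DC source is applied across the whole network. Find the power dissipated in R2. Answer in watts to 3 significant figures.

Replace R2 and R3 with their parallel equivalent so the circuit becomes R1 in series with R_p.
R_p = (480×15.3)/(480+15.3) = 14.83 Ω
R_total = 47.0 + 14.83 = 61.83 Ω
I = V / R_total = 6.00 / 61.83 = 0.09704 A
Voltage across the parallel pair: V_p = I × R_p = 0.09704 × 14.83 = 1.439 V
With V_p across R2, its power is V_p²/R2.
P_R2 = (1.439)² / 480 = 0.004313 W

0.00431 W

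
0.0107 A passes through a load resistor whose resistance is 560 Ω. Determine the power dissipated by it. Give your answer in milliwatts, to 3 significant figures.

64.1 mW

The current through and the resistance of the element are both given; use P = I²R.
P = (0.01070 A)² × 560 Ω = 0.06411 W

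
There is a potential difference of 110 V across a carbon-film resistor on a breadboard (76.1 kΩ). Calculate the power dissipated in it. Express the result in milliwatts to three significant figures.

159 mW

With V across and R both known, P = V²/R gives the dissipation directly.
P = (110 V)² / 76100 Ω = 0.1590 W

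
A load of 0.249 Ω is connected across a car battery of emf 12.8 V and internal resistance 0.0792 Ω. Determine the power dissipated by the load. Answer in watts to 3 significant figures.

Find the circuit current first, then P = I²R for the load (series elements share I).
I = ε / (r + R) = 12.8 / (0.0792 + 0.249) = 39.00 A
P_load = I² R = (39.00)² × 0.249 = 378.7 W

379 W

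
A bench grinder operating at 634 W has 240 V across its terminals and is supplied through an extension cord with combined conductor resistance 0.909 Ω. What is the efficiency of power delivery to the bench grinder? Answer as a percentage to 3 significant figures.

99.0 %

I = P / V = 634 / 240 = 2.642 A through the extension cord.
P_line = I² R_line = (2.642)² × 0.909 = 6.343 W
P_source = P_load + P_line = 634.0 + 6.343 = 640.3 W
η = P_load / P_source = 634.0 / 640.3 = 0.9901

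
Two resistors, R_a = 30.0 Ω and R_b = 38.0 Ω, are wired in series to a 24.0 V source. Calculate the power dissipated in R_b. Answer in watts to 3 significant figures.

Every series element carries the same I. Get I from the total resistance, then P = I² × R_b.
R_total = 30.0 + 38.0 = 68.00 Ω
I = V / R_total = 24.0 / 68.00 = 0.3529 A
P_R_b = I² × R_b = (0.3529)² × 38.0 = 4.734 W

4.73 W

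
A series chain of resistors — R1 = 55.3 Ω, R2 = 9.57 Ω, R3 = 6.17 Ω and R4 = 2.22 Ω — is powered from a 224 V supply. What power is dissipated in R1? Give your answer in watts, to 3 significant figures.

The current is common to all series resistors; compute it, then apply P = I²R for the target.
R_total = 55.3 + 9.57 + 6.17 + 2.22 = 73.26 Ω
I = V / R_total = 224 / 73.26 = 3.058 A
P_R1 = I² × R1 = (3.058)² × 55.3 = 517.0 W

517 W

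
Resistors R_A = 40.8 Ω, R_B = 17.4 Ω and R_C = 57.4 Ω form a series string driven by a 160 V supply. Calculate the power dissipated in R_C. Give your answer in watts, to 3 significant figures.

In a series string the same current flows through every resistor — find that current, then P = I²R for the one we want.
R_total = 40.8 + 17.4 + 57.4 = 115.6 Ω
I = V / R_total = 160 / 115.6 = 1.384 A
P_R_C = I² × R_C = (1.384)² × 57.4 = 110.0 W

110 W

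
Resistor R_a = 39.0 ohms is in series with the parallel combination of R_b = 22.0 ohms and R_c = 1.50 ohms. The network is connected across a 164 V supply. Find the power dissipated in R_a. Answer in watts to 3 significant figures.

643 W

Collapse R_b‖R_c to a single equivalent, reducing the network to two series elements.
R_p = (22.0×1.50)/(22.0+1.50) = 1.404 Ω
R_total = 39.0 + 1.404 = 40.40 Ω
I = V / R_total = 164 / 40.40 = 4.059 A
R_a is in the main series path, so its power is I²R_a.
P_R_a = (4.059)² × 39.0 = 642.5 W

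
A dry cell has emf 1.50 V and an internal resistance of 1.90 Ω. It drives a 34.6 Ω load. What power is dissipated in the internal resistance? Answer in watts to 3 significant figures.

0.00321 W

The source's internal resistance is just another series element carrying I; its dissipation is I²r.
I = ε / (r + R) = 1.50 / (1.90 + 34.6) = 0.04110 A
P_int = I² r = (0.04110)² × 1.90 = 0.003209 W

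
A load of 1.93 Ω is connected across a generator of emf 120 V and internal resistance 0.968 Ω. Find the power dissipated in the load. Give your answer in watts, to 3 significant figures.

3310 W

Load and internal resistance form a series loop — compute the loop current, then the load power via I²R.
I = ε / (r + R) = 120 / (0.968 + 1.93) = 41.41 A
P_load = I² R = (41.41)² × 1.93 = 3309 W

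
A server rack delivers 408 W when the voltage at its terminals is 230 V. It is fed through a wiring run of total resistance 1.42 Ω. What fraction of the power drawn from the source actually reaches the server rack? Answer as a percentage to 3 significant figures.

I = P / V = 408 / 230 = 1.774 A through the wiring run.
P_line = I² R_line = (1.774)² × 1.42 = 4.468 W
P_source = P_load + P_line = 408.0 + 4.468 = 412.5 W
η = P_load / P_source = 408.0 / 412.5 = 0.9892

98.9 %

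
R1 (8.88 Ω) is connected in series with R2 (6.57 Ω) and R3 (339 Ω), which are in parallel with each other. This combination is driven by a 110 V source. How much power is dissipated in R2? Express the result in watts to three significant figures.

326 W

Collapse R2‖R3 to a single equivalent, reducing the network to two series elements.
R_p = (6.57×339)/(6.57+339) = 6.445 Ω
R_total = 8.88 + 6.445 = 15.33 Ω
I = V / R_total = 110 / 15.33 = 7.178 A
Voltage across the parallel pair: V_p = I × R_p = 7.178 × 6.445 = 46.26 V
With V_p across R2, its power is V_p²/R2.
P_R2 = (46.26)² / 6.57 = 325.7 W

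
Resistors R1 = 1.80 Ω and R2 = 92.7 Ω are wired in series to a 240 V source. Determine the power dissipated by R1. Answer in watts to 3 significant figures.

11.6 W

Since the resistors are in series they all carry the loop current I = V/R_total; the power in any one is I²R.
R_total = 1.80 + 92.7 = 94.50 Ω
I = V / R_total = 240 / 94.50 = 2.540 A
P_R1 = I² × R1 = (2.540)² × 1.80 = 11.61 W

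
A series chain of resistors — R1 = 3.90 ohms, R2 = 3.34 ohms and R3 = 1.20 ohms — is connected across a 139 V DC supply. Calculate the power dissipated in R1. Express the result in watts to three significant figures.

1060 W

In a series string the same current flows through every resistor — find that current, then P = I²R for the one we want.
R_total = 3.90 + 3.34 + 1.20 = 8.440 Ω
I = V / R_total = 139 / 8.440 = 16.47 A
P_R1 = I² × R1 = (16.47)² × 3.90 = 1058 W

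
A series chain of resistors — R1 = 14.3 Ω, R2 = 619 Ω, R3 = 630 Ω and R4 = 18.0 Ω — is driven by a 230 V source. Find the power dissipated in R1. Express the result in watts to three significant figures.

0.461 W

Series elements share the same current, so find I first, then use P = I²R.
R_total = 14.3 + 619 + 630 + 18.0 = 1281 Ω
I = V / R_total = 230 / 1281 = 0.1795 A
P_R1 = I² × R1 = (0.1795)² × 14.3 = 0.4608 W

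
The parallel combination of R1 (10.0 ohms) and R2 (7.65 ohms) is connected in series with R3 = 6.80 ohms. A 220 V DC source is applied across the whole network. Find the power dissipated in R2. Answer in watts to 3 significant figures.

959 W

Combine R1 and R2 into their parallel equivalent first, reducing the network to two series resistors.
R_p = (10.0×7.65)/(10.0+7.65) = 4.334 Ω
R_total = R_p + 6.80 = 4.334 + 6.80 = 11.13 Ω
I = V / R_total = 220 / 11.13 = 19.76 A
Voltage across the parallel pair: V_p = I × R_p = 19.76 × 4.334 = 85.64 V
R2 sits across V_p; its power is V_p²/R.
P_R2 = (85.64)² / 7.65 = 958.7 W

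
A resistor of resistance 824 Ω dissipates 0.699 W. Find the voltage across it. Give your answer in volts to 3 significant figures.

24.0 V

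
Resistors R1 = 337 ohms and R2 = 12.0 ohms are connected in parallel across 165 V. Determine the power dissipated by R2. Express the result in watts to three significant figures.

Every branch has 165 V across it, so for R2 the power is simply V²/R.
P_R2 = V² / R2 = (165)² / 12.0 Ω = 2269 W

2270 W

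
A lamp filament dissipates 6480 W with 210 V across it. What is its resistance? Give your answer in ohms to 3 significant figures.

6.81 Ω

Inverting the appropriate power form: R = V² / P.
R = (210)² / 6480 = 6.806 Ω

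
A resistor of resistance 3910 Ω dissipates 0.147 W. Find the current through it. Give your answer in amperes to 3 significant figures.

From P = V I = I²R = V²/R, with the two given quantities we get I = √(P / R).
I = √(0.147 / 3910) = 0.006132 A

0.00613 A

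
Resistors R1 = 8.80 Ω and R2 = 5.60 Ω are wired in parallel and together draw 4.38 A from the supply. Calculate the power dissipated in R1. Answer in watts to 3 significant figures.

25.5 W

We need the common branch voltage; get it from I_total × R_eq, then P = V²/R for the branch.
1/R_eq = 1/8.80 + 1/5.60 ⇒ R_eq = 3.422 Ω
V = I_total × R_eq = 4.380 × 3.422 = 14.99 V
P_R1 = V² / R1 = (14.99)² / 8.80 = 25.53 W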